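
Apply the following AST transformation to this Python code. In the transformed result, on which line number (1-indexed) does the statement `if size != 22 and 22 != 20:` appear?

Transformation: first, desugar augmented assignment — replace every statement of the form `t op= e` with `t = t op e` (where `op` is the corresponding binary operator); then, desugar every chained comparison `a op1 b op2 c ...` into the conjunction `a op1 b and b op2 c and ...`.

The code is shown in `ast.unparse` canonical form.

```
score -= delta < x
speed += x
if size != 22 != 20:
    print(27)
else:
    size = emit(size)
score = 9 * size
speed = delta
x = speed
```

3

Transformed code:
score = score - (delta < x)
speed = speed + x
if size != 22 and 22 != 20:
    print(27)
else:
    size = emit(size)
score = 9 * size
speed = delta
x = speed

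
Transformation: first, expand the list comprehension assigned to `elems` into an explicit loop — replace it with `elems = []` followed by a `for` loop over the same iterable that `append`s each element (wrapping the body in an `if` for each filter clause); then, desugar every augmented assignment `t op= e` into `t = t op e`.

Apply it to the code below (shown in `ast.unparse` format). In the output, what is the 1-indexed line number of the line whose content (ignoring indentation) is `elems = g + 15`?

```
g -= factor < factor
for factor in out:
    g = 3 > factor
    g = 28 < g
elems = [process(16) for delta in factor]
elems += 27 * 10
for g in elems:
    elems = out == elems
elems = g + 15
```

11

Transformed code:
g = g - (factor < factor)
for factor in out:
    g = 3 > factor
    g = 28 < g
elems = []
for delta in factor:
    elems.append(process(16))
elems = elems + 27 * 10
for g in elems:
    elems = out == elems
elems = g + 15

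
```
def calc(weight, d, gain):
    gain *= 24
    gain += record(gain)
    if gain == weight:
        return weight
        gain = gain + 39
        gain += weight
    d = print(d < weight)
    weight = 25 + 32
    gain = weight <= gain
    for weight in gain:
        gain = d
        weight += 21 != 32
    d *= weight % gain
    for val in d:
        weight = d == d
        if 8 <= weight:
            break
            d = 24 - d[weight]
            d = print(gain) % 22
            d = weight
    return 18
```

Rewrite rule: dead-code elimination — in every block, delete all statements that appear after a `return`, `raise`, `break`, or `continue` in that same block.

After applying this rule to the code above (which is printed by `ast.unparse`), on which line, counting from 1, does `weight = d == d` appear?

Transformed code:
def calc(weight, d, gain):
    gain *= 24
    gain += record(gain)
    if gain == weight:
        return weight
    d = print(d < weight)
    weight = 25 + 32
    gain = weight <= gain
    for weight in gain:
        gain = d
        weight += 21 != 32
    d *= weight % gain
    for val in d:
        weight = d == d
        if 8 <= weight:
            break
    return 18

14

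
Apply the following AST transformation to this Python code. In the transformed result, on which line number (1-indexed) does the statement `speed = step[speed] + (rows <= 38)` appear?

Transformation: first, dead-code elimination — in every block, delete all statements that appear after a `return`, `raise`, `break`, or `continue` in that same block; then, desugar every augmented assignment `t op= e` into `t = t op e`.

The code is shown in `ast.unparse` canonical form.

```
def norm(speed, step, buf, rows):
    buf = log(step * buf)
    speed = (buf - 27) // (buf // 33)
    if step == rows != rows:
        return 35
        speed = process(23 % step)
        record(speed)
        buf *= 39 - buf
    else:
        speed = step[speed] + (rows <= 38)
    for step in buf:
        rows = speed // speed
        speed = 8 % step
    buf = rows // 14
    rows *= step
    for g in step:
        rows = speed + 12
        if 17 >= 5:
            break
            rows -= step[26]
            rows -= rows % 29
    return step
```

Transformed code:
def norm(speed, step, buf, rows):
    buf = log(step * buf)
    speed = (buf - 27) // (buf // 33)
    if step == rows != rows:
        return 35
    else:
        speed = step[speed] + (rows <= 38)
    for step in buf:
        rows = speed // speed
        speed = 8 % step
    buf = rows // 14
    rows = rows * step
    for g in step:
        rows = speed + 12
        if 17 >= 5:
            break
    return step

7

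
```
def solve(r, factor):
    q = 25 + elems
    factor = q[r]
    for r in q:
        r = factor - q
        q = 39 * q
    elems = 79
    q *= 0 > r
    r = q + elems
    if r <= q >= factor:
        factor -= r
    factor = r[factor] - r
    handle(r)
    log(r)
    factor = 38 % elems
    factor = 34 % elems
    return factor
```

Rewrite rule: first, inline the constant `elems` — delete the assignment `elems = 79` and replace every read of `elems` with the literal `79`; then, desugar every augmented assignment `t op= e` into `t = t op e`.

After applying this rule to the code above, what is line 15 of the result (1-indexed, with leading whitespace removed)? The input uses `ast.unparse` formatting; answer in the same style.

Transformed code:
def solve(r, factor):
    q = 25 + 79
    factor = q[r]
    for r in q:
        r = factor - q
        q = 39 * q
    q = q * (0 > r)
    r = q + 79
    if r <= q >= factor:
        factor = factor - r
    factor = r[factor] - r
    handle(r)
    log(r)
    factor = 38 % 79
    factor = 34 % 79
    return factor

factor = 34 % 79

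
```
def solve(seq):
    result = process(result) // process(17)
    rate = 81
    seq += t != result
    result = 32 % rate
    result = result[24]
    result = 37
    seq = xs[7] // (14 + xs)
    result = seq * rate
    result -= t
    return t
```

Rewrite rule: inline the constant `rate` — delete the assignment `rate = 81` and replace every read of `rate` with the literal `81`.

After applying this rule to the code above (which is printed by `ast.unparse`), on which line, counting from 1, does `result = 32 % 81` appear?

Transformed code:
def solve(seq):
    result = process(result) // process(17)
    seq += t != result
    result = 32 % 81
    result = result[24]
    result = 37
    seq = xs[7] // (14 + xs)
    result = seq * 81
    result -= t
    return t

4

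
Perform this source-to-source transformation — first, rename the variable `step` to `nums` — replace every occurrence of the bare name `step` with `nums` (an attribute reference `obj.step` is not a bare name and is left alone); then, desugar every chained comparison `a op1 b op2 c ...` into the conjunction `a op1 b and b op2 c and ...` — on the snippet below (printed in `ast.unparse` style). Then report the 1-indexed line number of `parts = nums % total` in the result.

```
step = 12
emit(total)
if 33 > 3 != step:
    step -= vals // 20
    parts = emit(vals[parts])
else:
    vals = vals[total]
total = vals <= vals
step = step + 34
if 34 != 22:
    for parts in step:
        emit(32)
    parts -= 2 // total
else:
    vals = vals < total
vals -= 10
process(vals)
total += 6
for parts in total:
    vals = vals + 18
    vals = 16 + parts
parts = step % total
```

Transformed code:
nums = 12
emit(total)
if 33 > 3 and 3 != nums:
    nums -= vals // 20
    parts = emit(vals[parts])
else:
    vals = vals[total]
total = vals <= vals
nums = nums + 34
if 34 != 22:
    for parts in nums:
        emit(32)
    parts -= 2 // total
else:
    vals = vals < total
vals -= 10
process(vals)
total += 6
for parts in total:
    vals = vals + 18
    vals = 16 + parts
parts = nums % total

22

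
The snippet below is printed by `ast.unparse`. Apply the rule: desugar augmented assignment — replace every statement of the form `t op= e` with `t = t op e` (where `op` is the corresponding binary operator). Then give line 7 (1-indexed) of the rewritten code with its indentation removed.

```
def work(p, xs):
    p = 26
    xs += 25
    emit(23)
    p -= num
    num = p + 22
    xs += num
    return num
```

Transformed code:
def work(p, xs):
    p = 26
    xs = xs + 25
    emit(23)
    p = p - num
    num = p + 22
    xs = xs + num
    return num

xs = xs + num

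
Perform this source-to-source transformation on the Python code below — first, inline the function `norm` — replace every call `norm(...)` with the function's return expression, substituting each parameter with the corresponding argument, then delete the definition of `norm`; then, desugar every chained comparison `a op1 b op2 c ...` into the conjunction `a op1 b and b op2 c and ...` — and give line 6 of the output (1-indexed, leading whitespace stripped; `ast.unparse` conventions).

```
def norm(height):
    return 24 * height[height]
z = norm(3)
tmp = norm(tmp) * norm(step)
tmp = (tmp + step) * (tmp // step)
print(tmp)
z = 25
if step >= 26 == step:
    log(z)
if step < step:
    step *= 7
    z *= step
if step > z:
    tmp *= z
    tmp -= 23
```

if step >= 26 and 26 == step:

Transformed code:
z = 24 * 3[3]
tmp = 24 * tmp[tmp] * (24 * step[step])
tmp = (tmp + step) * (tmp // step)
print(tmp)
z = 25
if step >= 26 and 26 == step:
    log(z)
if step < step:
    step *= 7
    z *= step
if step > z:
    tmp *= z
    tmp -= 23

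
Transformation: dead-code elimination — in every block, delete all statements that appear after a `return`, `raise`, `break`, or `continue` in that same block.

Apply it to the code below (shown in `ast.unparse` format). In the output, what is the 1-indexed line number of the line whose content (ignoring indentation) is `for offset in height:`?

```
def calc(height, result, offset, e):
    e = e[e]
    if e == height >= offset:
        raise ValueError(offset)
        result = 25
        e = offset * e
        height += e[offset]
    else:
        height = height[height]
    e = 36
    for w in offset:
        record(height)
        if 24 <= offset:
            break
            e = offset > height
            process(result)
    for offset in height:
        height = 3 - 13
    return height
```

12

Transformed code:
def calc(height, result, offset, e):
    e = e[e]
    if e == height >= offset:
        raise ValueError(offset)
    else:
        height = height[height]
    e = 36
    for w in offset:
        record(height)
        if 24 <= offset:
            break
    for offset in height:
        height = 3 - 13
    return height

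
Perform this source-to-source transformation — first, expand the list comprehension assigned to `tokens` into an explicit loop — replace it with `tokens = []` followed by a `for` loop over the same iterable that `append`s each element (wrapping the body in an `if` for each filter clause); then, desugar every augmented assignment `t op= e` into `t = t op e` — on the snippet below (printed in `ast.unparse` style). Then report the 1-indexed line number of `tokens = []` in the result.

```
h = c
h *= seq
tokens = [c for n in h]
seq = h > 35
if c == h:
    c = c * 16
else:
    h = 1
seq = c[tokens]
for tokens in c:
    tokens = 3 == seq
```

3

Transformed code:
h = c
h = h * seq
tokens = []
for n in h:
    tokens.append(c)
seq = h > 35
if c == h:
    c = c * 16
else:
    h = 1
seq = c[tokens]
for tokens in c:
    tokens = 3 == seq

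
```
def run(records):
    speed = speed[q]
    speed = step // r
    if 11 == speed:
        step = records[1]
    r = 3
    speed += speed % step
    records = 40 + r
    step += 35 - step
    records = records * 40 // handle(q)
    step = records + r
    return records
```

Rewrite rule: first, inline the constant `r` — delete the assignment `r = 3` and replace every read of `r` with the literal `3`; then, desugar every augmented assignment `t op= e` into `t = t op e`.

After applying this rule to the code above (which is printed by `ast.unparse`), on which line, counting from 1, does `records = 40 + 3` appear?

7

Transformed code:
def run(records):
    speed = speed[q]
    speed = step // 3
    if 11 == speed:
        step = records[1]
    speed = speed + speed % step
    records = 40 + 3
    step = step + (35 - step)
    records = records * 40 // handle(q)
    step = records + 3
    return records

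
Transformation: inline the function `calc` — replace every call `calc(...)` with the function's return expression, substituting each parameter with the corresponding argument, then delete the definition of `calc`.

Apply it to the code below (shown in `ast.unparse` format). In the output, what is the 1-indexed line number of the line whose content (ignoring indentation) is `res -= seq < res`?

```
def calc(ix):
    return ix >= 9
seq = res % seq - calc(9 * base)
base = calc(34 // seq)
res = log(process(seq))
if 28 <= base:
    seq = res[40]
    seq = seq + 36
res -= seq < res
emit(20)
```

Transformed code:
seq = res % seq - (9 * base >= 9)
base = 34 // seq >= 9
res = log(process(seq))
if 28 <= base:
    seq = res[40]
    seq = seq + 36
res -= seq < res
emit(20)

7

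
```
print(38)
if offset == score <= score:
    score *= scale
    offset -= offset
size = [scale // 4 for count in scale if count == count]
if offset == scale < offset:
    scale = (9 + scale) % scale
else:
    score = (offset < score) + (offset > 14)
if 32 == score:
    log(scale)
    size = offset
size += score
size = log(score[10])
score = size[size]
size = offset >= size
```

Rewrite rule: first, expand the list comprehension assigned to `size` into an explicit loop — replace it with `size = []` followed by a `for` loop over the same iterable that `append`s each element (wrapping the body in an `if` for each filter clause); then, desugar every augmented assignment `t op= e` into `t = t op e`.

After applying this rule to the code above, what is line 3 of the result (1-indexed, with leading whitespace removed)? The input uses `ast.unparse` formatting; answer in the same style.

score = score * scale

Transformed code:
print(38)
if offset == score <= score:
    score = score * scale
    offset = offset - offset
size = []
for count in scale:
    if count == count:
        size.append(scale // 4)
if offset == scale < offset:
    scale = (9 + scale) % scale
else:
    score = (offset < score) + (offset > 14)
if 32 == score:
    log(scale)
    size = offset
size = size + score
size = log(score[10])
score = size[size]
size = offset >= size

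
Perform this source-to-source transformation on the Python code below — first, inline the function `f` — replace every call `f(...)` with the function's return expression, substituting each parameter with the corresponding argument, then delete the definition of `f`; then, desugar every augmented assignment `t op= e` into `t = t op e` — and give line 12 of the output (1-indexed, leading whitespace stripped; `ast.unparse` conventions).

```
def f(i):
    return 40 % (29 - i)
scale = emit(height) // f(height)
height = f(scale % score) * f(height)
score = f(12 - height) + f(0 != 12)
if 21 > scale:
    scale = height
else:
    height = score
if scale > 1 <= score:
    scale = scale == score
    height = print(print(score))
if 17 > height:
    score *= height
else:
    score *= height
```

Transformed code:
scale = emit(height) // (40 % (29 - height))
height = 40 % (29 - scale % score) * (40 % (29 - height))
score = 40 % (29 - (12 - height)) + 40 % (29 - (0 != 12))
if 21 > scale:
    scale = height
else:
    height = score
if scale > 1 <= score:
    scale = scale == score
    height = print(print(score))
if 17 > height:
    score = score * height
else:
    score = score * height

score = score * height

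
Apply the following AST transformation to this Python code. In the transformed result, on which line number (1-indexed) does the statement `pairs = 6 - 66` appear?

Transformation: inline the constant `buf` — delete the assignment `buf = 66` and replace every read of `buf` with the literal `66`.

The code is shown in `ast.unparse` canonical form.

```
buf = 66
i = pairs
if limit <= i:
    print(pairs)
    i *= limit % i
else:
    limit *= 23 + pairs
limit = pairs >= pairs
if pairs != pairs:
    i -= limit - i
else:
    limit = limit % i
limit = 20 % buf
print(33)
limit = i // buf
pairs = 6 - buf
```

15

Transformed code:
i = pairs
if limit <= i:
    print(pairs)
    i *= limit % i
else:
    limit *= 23 + pairs
limit = pairs >= pairs
if pairs != pairs:
    i -= limit - i
else:
    limit = limit % i
limit = 20 % 66
print(33)
limit = i // 66
pairs = 6 - 66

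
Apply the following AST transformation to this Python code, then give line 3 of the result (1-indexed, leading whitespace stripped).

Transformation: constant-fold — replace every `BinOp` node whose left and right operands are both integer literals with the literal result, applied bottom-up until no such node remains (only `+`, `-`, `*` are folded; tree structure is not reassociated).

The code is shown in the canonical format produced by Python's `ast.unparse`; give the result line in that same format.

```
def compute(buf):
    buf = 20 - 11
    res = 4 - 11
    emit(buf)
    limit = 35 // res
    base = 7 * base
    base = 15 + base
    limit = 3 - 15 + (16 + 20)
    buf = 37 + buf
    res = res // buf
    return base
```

res = -7

Transformed code:
def compute(buf):
    buf = 9
    res = -7
    emit(buf)
    limit = 35 // res
    base = 7 * base
    base = 15 + base
    limit = 24
    buf = 37 + buf
    res = res // buf
    return base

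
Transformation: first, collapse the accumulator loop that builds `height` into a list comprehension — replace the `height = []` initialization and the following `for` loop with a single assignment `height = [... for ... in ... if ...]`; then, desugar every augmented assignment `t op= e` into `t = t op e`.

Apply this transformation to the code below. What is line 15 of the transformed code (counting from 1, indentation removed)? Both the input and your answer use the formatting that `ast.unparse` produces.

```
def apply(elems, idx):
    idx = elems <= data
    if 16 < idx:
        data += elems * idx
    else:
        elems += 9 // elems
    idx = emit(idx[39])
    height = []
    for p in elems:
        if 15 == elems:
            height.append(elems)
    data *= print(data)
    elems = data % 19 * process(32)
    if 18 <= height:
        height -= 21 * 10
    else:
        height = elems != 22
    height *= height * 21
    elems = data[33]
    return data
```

height = height * (height * 21)

Transformed code:
def apply(elems, idx):
    idx = elems <= data
    if 16 < idx:
        data = data + elems * idx
    else:
        elems = elems + 9 // elems
    idx = emit(idx[39])
    height = [elems for p in elems if 15 == elems]
    data = data * print(data)
    elems = data % 19 * process(32)
    if 18 <= height:
        height = height - 21 * 10
    else:
        height = elems != 22
    height = height * (height * 21)
    elems = data[33]
    return data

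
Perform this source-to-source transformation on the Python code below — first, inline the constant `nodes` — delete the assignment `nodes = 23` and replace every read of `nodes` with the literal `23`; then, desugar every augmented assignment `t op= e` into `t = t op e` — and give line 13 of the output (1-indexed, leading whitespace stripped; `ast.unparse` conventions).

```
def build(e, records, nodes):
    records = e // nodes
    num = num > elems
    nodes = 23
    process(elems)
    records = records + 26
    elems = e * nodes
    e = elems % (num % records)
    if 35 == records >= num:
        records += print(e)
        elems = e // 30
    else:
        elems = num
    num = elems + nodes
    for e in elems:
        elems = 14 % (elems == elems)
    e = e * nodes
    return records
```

Transformed code:
def build(e, records, nodes):
    records = e // 23
    num = num > elems
    process(elems)
    records = records + 26
    elems = e * 23
    e = elems % (num % records)
    if 35 == records >= num:
        records = records + print(e)
        elems = e // 30
    else:
        elems = num
    num = elems + 23
    for e in elems:
        elems = 14 % (elems == elems)
    e = e * 23
    return records

num = elems + 23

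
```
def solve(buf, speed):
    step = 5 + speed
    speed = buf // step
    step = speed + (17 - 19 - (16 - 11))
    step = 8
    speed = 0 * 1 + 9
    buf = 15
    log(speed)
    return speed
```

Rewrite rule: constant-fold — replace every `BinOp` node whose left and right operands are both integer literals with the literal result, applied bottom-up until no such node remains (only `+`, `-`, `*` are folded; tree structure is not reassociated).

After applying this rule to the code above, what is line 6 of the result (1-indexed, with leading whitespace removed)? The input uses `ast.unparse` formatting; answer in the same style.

speed = 9

Transformed code:
def solve(buf, speed):
    step = 5 + speed
    speed = buf // step
    step = speed + -7
    step = 8
    speed = 9
    buf = 15
    log(speed)
    return speed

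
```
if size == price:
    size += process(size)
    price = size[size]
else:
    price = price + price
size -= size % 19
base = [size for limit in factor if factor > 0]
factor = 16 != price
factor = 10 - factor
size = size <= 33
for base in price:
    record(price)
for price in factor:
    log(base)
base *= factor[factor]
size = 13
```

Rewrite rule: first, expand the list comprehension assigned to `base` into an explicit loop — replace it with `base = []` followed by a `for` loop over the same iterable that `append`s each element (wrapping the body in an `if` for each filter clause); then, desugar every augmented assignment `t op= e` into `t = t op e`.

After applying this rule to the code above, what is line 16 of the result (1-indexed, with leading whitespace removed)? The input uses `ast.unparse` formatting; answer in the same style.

Transformed code:
if size == price:
    size = size + process(size)
    price = size[size]
else:
    price = price + price
size = size - size % 19
base = []
for limit in factor:
    if factor > 0:
        base.append(size)
factor = 16 != price
factor = 10 - factor
size = size <= 33
for base in price:
    record(price)
for price in factor:
    log(base)
base = base * factor[factor]
size = 13

for price in factor:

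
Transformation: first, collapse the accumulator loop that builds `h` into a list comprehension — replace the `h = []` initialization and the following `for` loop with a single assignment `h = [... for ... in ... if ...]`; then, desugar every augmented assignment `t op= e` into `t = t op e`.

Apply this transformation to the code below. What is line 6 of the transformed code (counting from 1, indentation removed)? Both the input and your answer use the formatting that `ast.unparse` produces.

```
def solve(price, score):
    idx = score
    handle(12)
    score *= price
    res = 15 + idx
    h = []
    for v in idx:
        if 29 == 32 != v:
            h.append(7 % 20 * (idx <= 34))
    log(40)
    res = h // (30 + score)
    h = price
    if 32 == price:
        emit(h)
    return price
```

h = [7 % 20 * (idx <= 34) for v in idx if 29 == 32 != v]

Transformed code:
def solve(price, score):
    idx = score
    handle(12)
    score = score * price
    res = 15 + idx
    h = [7 % 20 * (idx <= 34) for v in idx if 29 == 32 != v]
    log(40)
    res = h // (30 + score)
    h = price
    if 32 == price:
        emit(h)
    return price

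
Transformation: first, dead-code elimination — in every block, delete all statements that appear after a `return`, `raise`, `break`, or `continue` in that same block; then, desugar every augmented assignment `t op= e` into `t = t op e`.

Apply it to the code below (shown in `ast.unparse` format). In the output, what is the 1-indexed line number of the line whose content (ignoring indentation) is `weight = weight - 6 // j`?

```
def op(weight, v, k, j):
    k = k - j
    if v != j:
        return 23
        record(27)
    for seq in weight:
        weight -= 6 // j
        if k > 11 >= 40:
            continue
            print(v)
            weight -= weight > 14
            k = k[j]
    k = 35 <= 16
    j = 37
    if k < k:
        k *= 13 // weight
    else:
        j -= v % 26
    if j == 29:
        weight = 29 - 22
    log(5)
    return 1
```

6

Transformed code:
def op(weight, v, k, j):
    k = k - j
    if v != j:
        return 23
    for seq in weight:
        weight = weight - 6 // j
        if k > 11 >= 40:
            continue
    k = 35 <= 16
    j = 37
    if k < k:
        k = k * (13 // weight)
    else:
        j = j - v % 26
    if j == 29:
        weight = 29 - 22
    log(5)
    return 1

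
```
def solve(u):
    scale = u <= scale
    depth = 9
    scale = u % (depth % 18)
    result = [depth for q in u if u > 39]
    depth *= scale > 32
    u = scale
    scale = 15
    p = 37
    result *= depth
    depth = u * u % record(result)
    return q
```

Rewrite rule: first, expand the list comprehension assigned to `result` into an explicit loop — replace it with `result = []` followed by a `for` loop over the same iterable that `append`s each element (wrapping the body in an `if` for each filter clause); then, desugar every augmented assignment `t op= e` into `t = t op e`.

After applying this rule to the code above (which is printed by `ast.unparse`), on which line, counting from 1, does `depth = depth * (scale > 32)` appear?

Transformed code:
def solve(u):
    scale = u <= scale
    depth = 9
    scale = u % (depth % 18)
    result = []
    for q in u:
        if u > 39:
            result.append(depth)
    depth = depth * (scale > 32)
    u = scale
    scale = 15
    p = 37
    result = result * depth
    depth = u * u % record(result)
    return q

9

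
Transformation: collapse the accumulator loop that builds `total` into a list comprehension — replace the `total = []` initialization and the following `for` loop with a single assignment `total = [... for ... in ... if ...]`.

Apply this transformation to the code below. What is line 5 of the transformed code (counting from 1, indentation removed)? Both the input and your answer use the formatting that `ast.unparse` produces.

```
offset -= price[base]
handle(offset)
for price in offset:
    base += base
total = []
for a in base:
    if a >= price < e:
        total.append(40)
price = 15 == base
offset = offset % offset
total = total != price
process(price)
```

total = [40 for a in base if a >= price < e]

Transformed code:
offset -= price[base]
handle(offset)
for price in offset:
    base += base
total = [40 for a in base if a >= price < e]
price = 15 == base
offset = offset % offset
total = total != price
process(price)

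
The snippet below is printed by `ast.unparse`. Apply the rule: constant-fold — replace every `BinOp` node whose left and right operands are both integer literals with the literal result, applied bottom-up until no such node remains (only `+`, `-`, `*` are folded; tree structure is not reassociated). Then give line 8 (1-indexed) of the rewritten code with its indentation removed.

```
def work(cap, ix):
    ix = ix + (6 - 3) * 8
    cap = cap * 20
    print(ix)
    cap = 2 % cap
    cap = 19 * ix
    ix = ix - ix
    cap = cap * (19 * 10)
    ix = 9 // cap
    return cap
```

cap = cap * 190

Transformed code:
def work(cap, ix):
    ix = ix + 24
    cap = cap * 20
    print(ix)
    cap = 2 % cap
    cap = 19 * ix
    ix = ix - ix
    cap = cap * 190
    ix = 9 // cap
    return cap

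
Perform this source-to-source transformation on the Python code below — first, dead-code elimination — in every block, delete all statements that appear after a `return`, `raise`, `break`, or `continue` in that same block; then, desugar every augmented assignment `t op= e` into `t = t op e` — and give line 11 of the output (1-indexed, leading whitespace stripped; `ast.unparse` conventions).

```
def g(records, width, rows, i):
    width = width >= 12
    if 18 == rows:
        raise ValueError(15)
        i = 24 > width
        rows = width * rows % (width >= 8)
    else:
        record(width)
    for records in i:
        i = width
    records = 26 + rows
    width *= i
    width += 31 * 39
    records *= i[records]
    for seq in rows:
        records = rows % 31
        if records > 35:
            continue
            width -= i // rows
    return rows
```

Transformed code:
def g(records, width, rows, i):
    width = width >= 12
    if 18 == rows:
        raise ValueError(15)
    else:
        record(width)
    for records in i:
        i = width
    records = 26 + rows
    width = width * i
    width = width + 31 * 39
    records = records * i[records]
    for seq in rows:
        records = rows % 31
        if records > 35:
            continue
    return rows

width = width + 31 * 39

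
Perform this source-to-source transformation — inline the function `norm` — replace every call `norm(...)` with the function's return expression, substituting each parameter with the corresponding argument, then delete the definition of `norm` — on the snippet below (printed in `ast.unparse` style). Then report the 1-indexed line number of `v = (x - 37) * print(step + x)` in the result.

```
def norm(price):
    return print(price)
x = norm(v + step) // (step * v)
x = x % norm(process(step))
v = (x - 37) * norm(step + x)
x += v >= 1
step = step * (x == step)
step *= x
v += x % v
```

Transformed code:
x = print(v + step) // (step * v)
x = x % print(process(step))
v = (x - 37) * print(step + x)
x += v >= 1
step = step * (x == step)
step *= x
v += x % v

3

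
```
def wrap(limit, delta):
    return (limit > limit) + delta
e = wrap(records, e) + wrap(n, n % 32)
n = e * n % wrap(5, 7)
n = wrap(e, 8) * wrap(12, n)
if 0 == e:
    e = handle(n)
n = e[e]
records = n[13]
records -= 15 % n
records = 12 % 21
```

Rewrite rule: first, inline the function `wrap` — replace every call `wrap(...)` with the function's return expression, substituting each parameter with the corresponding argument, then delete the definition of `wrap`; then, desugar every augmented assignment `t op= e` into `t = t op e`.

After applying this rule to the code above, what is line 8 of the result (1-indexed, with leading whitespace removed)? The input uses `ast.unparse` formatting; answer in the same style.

records = records - 15 % n

Transformed code:
e = (records > records) + e + ((n > n) + n % 32)
n = e * n % ((5 > 5) + 7)
n = ((e > e) + 8) * ((12 > 12) + n)
if 0 == e:
    e = handle(n)
n = e[e]
records = n[13]
records = records - 15 % n
records = 12 % 21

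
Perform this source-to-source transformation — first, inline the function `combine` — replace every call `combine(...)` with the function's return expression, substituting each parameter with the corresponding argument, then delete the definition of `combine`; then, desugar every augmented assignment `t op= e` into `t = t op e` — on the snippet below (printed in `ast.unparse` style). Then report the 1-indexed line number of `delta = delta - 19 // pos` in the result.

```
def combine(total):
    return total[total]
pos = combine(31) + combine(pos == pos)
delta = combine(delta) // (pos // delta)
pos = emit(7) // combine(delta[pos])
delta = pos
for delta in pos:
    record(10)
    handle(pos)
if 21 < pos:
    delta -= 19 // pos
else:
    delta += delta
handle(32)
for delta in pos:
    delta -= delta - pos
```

Transformed code:
pos = 31[31] + (pos == pos)[pos == pos]
delta = delta[delta] // (pos // delta)
pos = emit(7) // delta[pos][delta[pos]]
delta = pos
for delta in pos:
    record(10)
    handle(pos)
if 21 < pos:
    delta = delta - 19 // pos
else:
    delta = delta + delta
handle(32)
for delta in pos:
    delta = delta - (delta - pos)

9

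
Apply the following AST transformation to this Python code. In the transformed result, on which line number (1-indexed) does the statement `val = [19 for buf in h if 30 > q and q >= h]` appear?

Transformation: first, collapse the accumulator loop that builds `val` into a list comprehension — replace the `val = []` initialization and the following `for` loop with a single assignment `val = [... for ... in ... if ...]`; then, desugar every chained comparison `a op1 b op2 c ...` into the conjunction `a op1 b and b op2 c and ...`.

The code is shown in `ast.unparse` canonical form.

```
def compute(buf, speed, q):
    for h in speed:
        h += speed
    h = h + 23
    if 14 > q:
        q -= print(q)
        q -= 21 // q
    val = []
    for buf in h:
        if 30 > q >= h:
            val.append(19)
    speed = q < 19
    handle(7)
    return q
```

Transformed code:
def compute(buf, speed, q):
    for h in speed:
        h += speed
    h = h + 23
    if 14 > q:
        q -= print(q)
        q -= 21 // q
    val = [19 for buf in h if 30 > q and q >= h]
    speed = q < 19
    handle(7)
    return q

8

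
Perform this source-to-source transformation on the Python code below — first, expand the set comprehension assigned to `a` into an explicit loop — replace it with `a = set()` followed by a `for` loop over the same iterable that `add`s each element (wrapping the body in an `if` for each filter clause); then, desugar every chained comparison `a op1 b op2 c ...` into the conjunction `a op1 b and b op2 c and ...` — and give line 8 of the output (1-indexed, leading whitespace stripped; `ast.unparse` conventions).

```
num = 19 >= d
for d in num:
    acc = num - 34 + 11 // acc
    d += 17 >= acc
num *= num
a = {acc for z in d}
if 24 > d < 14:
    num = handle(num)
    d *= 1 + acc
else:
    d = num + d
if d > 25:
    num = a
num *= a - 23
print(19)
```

a.add(acc)

Transformed code:
num = 19 >= d
for d in num:
    acc = num - 34 + 11 // acc
    d += 17 >= acc
num *= num
a = set()
for z in d:
    a.add(acc)
if 24 > d and d < 14:
    num = handle(num)
    d *= 1 + acc
else:
    d = num + d
if d > 25:
    num = a
num *= a - 23
print(19)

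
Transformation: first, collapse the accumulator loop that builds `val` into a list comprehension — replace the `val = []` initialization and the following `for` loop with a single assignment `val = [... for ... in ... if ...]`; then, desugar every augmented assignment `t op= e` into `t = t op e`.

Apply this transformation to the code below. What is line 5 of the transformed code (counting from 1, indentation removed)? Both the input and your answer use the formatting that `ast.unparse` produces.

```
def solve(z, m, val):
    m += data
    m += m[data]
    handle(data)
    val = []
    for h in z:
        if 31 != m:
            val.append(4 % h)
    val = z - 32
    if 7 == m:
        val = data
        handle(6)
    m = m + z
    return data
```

Transformed code:
def solve(z, m, val):
    m = m + data
    m = m + m[data]
    handle(data)
    val = [4 % h for h in z if 31 != m]
    val = z - 32
    if 7 == m:
        val = data
        handle(6)
    m = m + z
    return data

val = [4 % h for h in z if 31 != m]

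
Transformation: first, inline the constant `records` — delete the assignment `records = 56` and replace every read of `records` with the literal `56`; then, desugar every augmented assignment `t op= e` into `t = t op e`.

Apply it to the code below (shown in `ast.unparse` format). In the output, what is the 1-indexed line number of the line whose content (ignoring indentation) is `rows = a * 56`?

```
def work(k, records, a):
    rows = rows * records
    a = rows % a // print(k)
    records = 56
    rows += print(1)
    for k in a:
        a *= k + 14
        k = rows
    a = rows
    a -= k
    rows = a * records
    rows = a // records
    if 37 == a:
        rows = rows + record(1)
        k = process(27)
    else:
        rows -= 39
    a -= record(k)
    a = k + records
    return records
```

Transformed code:
def work(k, records, a):
    rows = rows * 56
    a = rows % a // print(k)
    rows = rows + print(1)
    for k in a:
        a = a * (k + 14)
        k = rows
    a = rows
    a = a - k
    rows = a * 56
    rows = a // 56
    if 37 == a:
        rows = rows + record(1)
        k = process(27)
    else:
        rows = rows - 39
    a = a - record(k)
    a = k + 56
    return 56

10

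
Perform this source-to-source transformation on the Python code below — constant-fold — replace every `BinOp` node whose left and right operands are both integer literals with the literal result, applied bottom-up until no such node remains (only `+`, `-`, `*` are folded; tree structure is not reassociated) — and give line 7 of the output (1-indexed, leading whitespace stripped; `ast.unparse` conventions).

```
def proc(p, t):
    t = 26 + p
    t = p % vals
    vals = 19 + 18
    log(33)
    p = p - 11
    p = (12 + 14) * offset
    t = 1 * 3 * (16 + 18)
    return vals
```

p = 26 * offset

Transformed code:
def proc(p, t):
    t = 26 + p
    t = p % vals
    vals = 37
    log(33)
    p = p - 11
    p = 26 * offset
    t = 102
    return vals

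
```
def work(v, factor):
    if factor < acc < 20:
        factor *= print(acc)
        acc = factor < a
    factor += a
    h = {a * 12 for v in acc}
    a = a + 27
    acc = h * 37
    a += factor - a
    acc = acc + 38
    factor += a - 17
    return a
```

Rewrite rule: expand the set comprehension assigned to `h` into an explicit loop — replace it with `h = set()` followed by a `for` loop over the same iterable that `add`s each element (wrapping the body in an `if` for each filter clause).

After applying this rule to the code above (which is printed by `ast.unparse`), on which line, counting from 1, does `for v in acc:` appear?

Transformed code:
def work(v, factor):
    if factor < acc < 20:
        factor *= print(acc)
        acc = factor < a
    factor += a
    h = set()
    for v in acc:
        h.add(a * 12)
    a = a + 27
    acc = h * 37
    a += factor - a
    acc = acc + 38
    factor += a - 17
    return a

7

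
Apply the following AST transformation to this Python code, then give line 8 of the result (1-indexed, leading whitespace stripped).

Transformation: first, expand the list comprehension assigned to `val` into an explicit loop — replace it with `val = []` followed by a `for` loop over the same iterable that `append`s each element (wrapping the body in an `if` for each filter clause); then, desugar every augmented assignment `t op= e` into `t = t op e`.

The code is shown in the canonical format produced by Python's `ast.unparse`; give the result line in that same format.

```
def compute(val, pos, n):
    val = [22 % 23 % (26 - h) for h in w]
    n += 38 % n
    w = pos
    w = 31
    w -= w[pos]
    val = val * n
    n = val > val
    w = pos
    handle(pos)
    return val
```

Transformed code:
def compute(val, pos, n):
    val = []
    for h in w:
        val.append(22 % 23 % (26 - h))
    n = n + 38 % n
    w = pos
    w = 31
    w = w - w[pos]
    val = val * n
    n = val > val
    w = pos
    handle(pos)
    return val

w = w - w[pos]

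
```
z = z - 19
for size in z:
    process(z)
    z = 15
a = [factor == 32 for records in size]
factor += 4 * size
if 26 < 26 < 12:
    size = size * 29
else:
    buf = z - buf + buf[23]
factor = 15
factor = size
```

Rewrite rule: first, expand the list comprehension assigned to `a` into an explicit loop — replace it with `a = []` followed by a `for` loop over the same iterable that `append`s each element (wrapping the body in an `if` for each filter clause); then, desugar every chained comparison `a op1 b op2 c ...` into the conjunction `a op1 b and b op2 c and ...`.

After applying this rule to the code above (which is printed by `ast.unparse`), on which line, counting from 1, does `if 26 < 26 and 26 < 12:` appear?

9

Transformed code:
z = z - 19
for size in z:
    process(z)
    z = 15
a = []
for records in size:
    a.append(factor == 32)
factor += 4 * size
if 26 < 26 and 26 < 12:
    size = size * 29
else:
    buf = z - buf + buf[23]
factor = 15
factor = size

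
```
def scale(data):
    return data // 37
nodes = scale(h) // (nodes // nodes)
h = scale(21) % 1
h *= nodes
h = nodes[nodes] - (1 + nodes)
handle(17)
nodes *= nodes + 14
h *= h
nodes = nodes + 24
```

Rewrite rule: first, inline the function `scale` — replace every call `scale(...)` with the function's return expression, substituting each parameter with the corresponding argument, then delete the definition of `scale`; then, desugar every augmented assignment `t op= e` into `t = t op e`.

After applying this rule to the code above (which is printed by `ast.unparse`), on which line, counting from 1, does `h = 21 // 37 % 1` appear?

Transformed code:
nodes = h // 37 // (nodes // nodes)
h = 21 // 37 % 1
h = h * nodes
h = nodes[nodes] - (1 + nodes)
handle(17)
nodes = nodes * (nodes + 14)
h = h * h
nodes = nodes + 24

2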